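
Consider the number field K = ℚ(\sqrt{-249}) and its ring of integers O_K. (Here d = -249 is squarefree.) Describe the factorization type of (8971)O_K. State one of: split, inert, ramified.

8971 remains inert

d = -249 ≡ 3 (mod 4), so O_K = ℤ[√-249] and disc(K) = 4d = -996.
8971 ∤ -996, so 8971 is unramified.
Legendre symbol by Euler's criterion: (-249/8971) ≡ (-249)^4485 ≡ 8970 (mod 8971), i.e. (-249/8971) = -1.
(-249/8971) = -1, so 8971 is inert.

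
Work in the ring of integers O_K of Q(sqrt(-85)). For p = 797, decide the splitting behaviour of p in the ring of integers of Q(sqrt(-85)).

p is inert

d = -85 ≡ 3 (mod 4), so O_K = ℤ[√-85] and disc(K) = 4d = -340.
Since gcd(797, -340) = 1 the prime 797 does not ramify.
Legendre symbol by Euler's criterion: (-85/797) ≡ (-85)^398 ≡ 796 (mod 797), i.e. (-85/797) = -1.
Legendre symbol -1 ⇒ 797 is inert.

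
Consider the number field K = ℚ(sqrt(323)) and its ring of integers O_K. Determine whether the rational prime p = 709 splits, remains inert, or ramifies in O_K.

323 mod 4 = 3, hence disc K = 4·323 = 1292 and O_K = ℤ[√323].
disc(K) = 1292 is not divisible by 709; 709 is unramified.
Euler's criterion: 323^354 mod 709 = 708. Thus (323|709) = -1.
(323/709) = -1, so 709 is inert.

inert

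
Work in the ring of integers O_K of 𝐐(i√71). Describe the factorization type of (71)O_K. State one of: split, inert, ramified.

d = -71 ≡ 1 (mod 4), so O_K = ℤ[(1+√-71)/2] and disc(K) = d = -71.
Ramification test: 71 | -71. The prime 71 ramifies in K.

ramified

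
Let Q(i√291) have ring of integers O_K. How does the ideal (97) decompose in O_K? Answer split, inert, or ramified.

ramified — (97) = 𝔭²

Since -291 ≡ 1 mod 4, the ring of integers is ℤ[(1+√-291)/2] with discriminant -291.
Ramification test: 97 | -291. The prime 97 ramifies in K.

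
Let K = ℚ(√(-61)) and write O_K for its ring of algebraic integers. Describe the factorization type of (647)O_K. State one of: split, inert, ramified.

-61 mod 4 = 3, hence disc K = 4·(-61) = -244 and O_K = ℤ[√-61].
647 ∤ -244, so 647 is unramified.
Euler's criterion: (-61)^323 mod 647 = 1. Thus (-61|647) = 1.
(-61/647) = 1, so 647 splits.

split — (647) = 𝔭₁𝔭₂ with 𝔭₁ ≠ 𝔭₂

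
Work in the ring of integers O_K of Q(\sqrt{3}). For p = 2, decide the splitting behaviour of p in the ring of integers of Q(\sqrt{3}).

ramified

3 mod 4 = 3, hence disc K = 4·3 = 12 and O_K = ℤ[√3].
disc(K) = 12 = 2·6, so p = 2 is ramified.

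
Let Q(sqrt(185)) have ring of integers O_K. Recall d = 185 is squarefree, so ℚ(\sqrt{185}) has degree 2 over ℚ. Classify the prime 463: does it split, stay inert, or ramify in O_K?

split — (463) = 𝔭₁𝔭₂ with 𝔭₁ ≠ 𝔭₂

d = 185 ≡ 1 (mod 4), so O_K = ℤ[(1+√185)/2] and disc(K) = d = 185.
Since gcd(463, 185) = 1 the prime 463 does not ramify.
(185/463) = 185^231 mod 463 = 1, giving Legendre symbol 1.
Legendre symbol 1 ⇒ 463 is split.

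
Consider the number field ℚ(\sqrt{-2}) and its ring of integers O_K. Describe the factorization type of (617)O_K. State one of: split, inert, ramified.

Since -2 ≢ 1 mod 4, the ring of integers is ℤ[√-2] with discriminant 4·(-2) = -8.
617 ∤ -8, so 617 is unramified.
Legendre symbol by Euler's criterion: (-2/617) ≡ (-2)^308 ≡ 1 (mod 617), i.e. (-2/617) = 1.
Legendre symbol 1 ⇒ 617 is split.

split — (617) = 𝔭₁𝔭₂ with 𝔭₁ ≠ 𝔭₂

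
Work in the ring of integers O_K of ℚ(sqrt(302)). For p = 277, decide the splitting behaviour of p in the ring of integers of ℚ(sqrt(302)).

302 mod 4 = 2, hence disc K = 4·302 = 1208 and O_K = ℤ[√302].
277 ∤ 1208, so 277 is unramified.
Compute (302/277) via Euler: 25^((277-1)/2) mod 277 = 1, so (302/277) = 1.
Legendre symbol 1 ⇒ 277 is split.

split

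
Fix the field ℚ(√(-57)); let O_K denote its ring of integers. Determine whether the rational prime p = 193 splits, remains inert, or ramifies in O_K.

inert — (193) stays prime in O_K

Since -57 ≢ 1 mod 4, the ring of integers is ℤ[√-57] with discriminant 4·(-57) = -228.
disc(K) = -228 is not divisible by 193; 193 is unramified.
(-57/193) = 136^96 mod 193 = 192, giving Legendre symbol -1.
Legendre symbol -1 ⇒ 193 is inert.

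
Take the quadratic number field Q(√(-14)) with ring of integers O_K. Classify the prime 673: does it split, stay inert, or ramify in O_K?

split — (673) = 𝔭₁𝔭₂ with 𝔭₁ ≠ 𝔭₂

-14 mod 4 = 2, hence disc K = 4·(-14) = -56 and O_K = ℤ[√-14].
673 ∤ -56, so 673 is unramified.
Compute (-14/673) via Euler: 659^((673-1)/2) mod 673 = 1, so (-14/673) = 1.
Legendre symbol 1 ⇒ 673 is split.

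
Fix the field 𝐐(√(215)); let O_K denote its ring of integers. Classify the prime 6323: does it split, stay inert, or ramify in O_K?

d = 215 ≡ 3 (mod 4), so O_K = ℤ[√215] and disc(K) = 4d = 860.
disc(K) = 860 is not divisible by 6323; 6323 is unramified.
Euler's criterion: 215^3161 mod 6323 = 6322. Thus (215|6323) = -1.
d is a non-residue mod p, hence 6323 remains inert in O_K.

p is inert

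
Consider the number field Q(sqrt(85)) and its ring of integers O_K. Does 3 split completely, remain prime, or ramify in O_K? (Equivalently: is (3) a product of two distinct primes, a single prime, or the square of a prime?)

85 mod 4 = 1, hence disc K = 85 and O_K = ℤ[(1+√85)/2].
3 ∤ 85, so 3 is unramified.
Legendre symbol by Euler's criterion: (85/3) ≡ 85^1 ≡ 1 (mod 3), i.e. (85/3) = 1.
d is a quadratic residue mod p, hence 3 splits in O_K.

split — (3) = 𝔭₁𝔭₂ with 𝔭₁ ≠ 𝔭₂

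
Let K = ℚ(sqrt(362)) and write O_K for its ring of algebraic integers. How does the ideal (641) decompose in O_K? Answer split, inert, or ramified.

362 mod 4 = 2, hence disc K = 4·362 = 1448 and O_K = ℤ[√362].
disc(K) = 1448 is not divisible by 641; 641 is unramified.
Euler's criterion: 362^320 mod 641 = 640. Thus (362|641) = -1.
(362/641) = -1, so 641 is inert.

inert — (641) stays prime in O_K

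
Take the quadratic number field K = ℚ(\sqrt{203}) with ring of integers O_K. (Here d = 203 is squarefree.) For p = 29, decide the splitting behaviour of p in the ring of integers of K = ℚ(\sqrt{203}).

ramified — (29) = 𝔭²

d = 203 ≡ 3 (mod 4), so O_K = ℤ[√203] and disc(K) = 4d = 812.
disc(K) = 812 = 29·28, so p = 29 is ramified.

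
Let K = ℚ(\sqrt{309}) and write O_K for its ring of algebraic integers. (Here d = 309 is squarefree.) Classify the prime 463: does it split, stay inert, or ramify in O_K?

309 mod 4 = 1, hence disc K = 309 and O_K = ℤ[(1+√309)/2].
463 ∤ 309, so 463 is unramified.
Euler's criterion: 309^231 mod 463 = 462. Thus (309|463) = -1.
d is a non-residue mod p, hence 463 remains inert in O_K.

remains prime (inert)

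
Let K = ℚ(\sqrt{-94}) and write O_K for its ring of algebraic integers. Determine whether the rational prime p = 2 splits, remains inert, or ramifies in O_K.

-94 mod 4 = 2, hence disc K = 4·(-94) = -376 and O_K = ℤ[√-94].
disc(K) = -376 = 2·(-188), so p = 2 is ramified.

ramified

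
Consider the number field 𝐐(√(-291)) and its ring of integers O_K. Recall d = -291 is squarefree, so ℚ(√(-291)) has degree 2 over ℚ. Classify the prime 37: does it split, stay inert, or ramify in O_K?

inert — (37) stays prime in O_K

d = -291 ≡ 1 (mod 4), so O_K = ℤ[(1+√-291)/2] and disc(K) = d = -291.
Since gcd(37, -291) = 1 the prime 37 does not ramify.
Legendre symbol by Euler's criterion: (-291/37) ≡ (-291)^18 ≡ 36 (mod 37), i.e. (-291/37) = -1.
(-291/37) = -1, so 37 is inert.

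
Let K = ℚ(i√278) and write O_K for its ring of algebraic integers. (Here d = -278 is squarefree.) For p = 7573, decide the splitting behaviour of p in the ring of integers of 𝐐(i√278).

d = -278 ≡ 2 (mod 4), so O_K = ℤ[√-278] and disc(K) = 4d = -1112.
Since gcd(7573, -1112) = 1 the prime 7573 does not ramify.
Legendre symbol by Euler's criterion: (-278/7573) ≡ (-278)^3786 ≡ 7572 (mod 7573), i.e. (-278/7573) = -1.
(-278/7573) = -1, so 7573 is inert.

remains prime (inert)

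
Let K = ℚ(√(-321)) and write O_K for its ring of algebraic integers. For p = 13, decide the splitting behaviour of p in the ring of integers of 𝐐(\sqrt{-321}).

d = -321 ≡ 3 (mod 4), so O_K = ℤ[√-321] and disc(K) = 4d = -1284.
disc(K) = -1284 is not divisible by 13; 13 is unramified.
(-321/13) = 4^6 mod 13 = 1, giving Legendre symbol 1.
(-321/13) = 1, so 13 splits.

split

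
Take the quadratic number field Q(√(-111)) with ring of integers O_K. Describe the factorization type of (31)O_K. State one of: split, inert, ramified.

-111 mod 4 = 1, hence disc K = -111 and O_K = ℤ[(1+√-111)/2].
disc(K) = -111 is not divisible by 31; 31 is unramified.
Legendre symbol by Euler's criterion: (-111/31) ≡ (-111)^15 ≡ 30 (mod 31), i.e. (-111/31) = -1.
(-111/31) = -1, so 31 is inert.

inert — (31) stays prime in O_K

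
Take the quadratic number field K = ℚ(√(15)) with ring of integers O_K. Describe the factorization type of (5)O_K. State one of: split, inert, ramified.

ramifies in O_K

Since 15 ≢ 1 mod 4, the ring of integers is ℤ[√15] with discriminant 4·15 = 60.
5 divides disc(K) = 60, so 5 ramifies.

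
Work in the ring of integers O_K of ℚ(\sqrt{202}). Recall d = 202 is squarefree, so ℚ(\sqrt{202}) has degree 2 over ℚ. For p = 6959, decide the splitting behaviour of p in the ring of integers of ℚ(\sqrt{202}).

inert — (6959) stays prime in O_K

Since 202 ≢ 1 mod 4, the ring of integers is ℤ[√202] with discriminant 4·202 = 808.
6959 ∤ 808, so 6959 is unramified.
Euler's criterion: 202^3479 mod 6959 = 6958. Thus (202|6959) = -1.
d is a non-residue mod p, hence 6959 remains inert in O_K.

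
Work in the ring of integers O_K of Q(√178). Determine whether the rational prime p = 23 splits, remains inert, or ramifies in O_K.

p is inert

d = 178 ≡ 2 (mod 4), so O_K = ℤ[√178] and disc(K) = 4d = 712.
Since gcd(23, 712) = 1 the prime 23 does not ramify.
(178/23) = 17^11 mod 23 = 22, giving Legendre symbol -1.
(178/23) = -1, so 23 is inert.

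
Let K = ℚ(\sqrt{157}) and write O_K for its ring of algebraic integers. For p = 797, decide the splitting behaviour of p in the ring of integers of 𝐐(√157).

split

157 mod 4 = 1, hence disc K = 157 and O_K = ℤ[(1+√157)/2].
Since gcd(797, 157) = 1 the prime 797 does not ramify.
Compute (157/797) via Euler: 157^((797-1)/2) mod 797 = 1, so (157/797) = 1.
Legendre symbol 1 ⇒ 797 is split.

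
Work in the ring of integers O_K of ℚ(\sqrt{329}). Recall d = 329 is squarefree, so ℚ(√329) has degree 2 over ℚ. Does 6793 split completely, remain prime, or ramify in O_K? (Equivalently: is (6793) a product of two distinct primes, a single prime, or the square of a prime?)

329 mod 4 = 1, hence disc K = 329 and O_K = ℤ[(1+√329)/2].
6793 ∤ 329, so 6793 is unramified.
(329/6793) = 329^3396 mod 6793 = 6792, giving Legendre symbol -1.
Legendre symbol -1 ⇒ 6793 is inert.

remains prime (inert)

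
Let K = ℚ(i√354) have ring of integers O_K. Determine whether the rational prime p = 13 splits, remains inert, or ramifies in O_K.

splits completely

d = -354 ≡ 2 (mod 4), so O_K = ℤ[√-354] and disc(K) = 4d = -1416.
Since gcd(13, -1416) = 1 the prime 13 does not ramify.
Compute (-354/13) via Euler: 10^((13-1)/2) mod 13 = 1, so (-354/13) = 1.
d is a quadratic residue mod p, hence 13 splits in O_K.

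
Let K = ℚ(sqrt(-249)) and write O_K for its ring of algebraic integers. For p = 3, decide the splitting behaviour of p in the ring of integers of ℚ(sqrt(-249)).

-249 mod 4 = 3, hence disc K = 4·(-249) = -996 and O_K = ℤ[√-249].
3 divides disc(K) = -996, so 3 ramifies.

ramified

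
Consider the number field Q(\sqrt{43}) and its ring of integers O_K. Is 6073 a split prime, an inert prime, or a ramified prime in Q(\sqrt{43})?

Since 43 ≢ 1 mod 4, the ring of integers is ℤ[√43] with discriminant 4·43 = 172.
Since gcd(6073, 172) = 1 the prime 6073 does not ramify.
Legendre symbol by Euler's criterion: (43/6073) ≡ 43^3036 ≡ 1 (mod 6073), i.e. (43/6073) = 1.
Legendre symbol 1 ⇒ 6073 is split.

p splits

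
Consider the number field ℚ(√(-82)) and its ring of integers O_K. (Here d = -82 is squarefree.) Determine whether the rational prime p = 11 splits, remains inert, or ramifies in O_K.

Since -82 ≢ 1 mod 4, the ring of integers is ℤ[√-82] with discriminant 4·(-82) = -328.
disc(K) = -328 is not divisible by 11; 11 is unramified.
(-82/11) = 6^5 mod 11 = 10, giving Legendre symbol -1.
Legendre symbol -1 ⇒ 11 is inert.

p is inert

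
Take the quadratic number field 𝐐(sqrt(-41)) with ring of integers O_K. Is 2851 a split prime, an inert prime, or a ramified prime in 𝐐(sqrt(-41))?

d = -41 ≡ 3 (mod 4), so O_K = ℤ[√-41] and disc(K) = 4d = -164.
disc(K) = -164 is not divisible by 2851; 2851 is unramified.
Euler's criterion: (-41)^1425 mod 2851 = 1. Thus (-41|2851) = 1.
Legendre symbol 1 ⇒ 2851 is split.

2851 splits in O_K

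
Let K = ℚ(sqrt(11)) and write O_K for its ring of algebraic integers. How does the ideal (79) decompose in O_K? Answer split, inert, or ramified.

11 mod 4 = 3, hence disc K = 4·11 = 44 and O_K = ℤ[√11].
disc(K) = 44 is not divisible by 79; 79 is unramified.
(11/79) = 11^39 mod 79 = 1, giving Legendre symbol 1.
d is a quadratic residue mod p, hence 79 splits in O_K.

splits completely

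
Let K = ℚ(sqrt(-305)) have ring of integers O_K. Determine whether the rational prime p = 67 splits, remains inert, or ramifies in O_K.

d = -305 ≡ 3 (mod 4), so O_K = ℤ[√-305] and disc(K) = 4d = -1220.
Since gcd(67, -1220) = 1 the prime 67 does not ramify.
Euler's criterion: (-305)^33 mod 67 = 66. Thus (-305|67) = -1.
(-305/67) = -1, so 67 is inert.

remains prime (inert)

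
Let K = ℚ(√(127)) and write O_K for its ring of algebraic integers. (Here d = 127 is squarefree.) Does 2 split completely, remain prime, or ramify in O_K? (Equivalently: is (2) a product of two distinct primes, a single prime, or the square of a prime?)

2 is ramified

d = 127 ≡ 3 (mod 4), so O_K = ℤ[√127] and disc(K) = 4d = 508.
disc(K) = 508 = 2·254, so p = 2 is ramified.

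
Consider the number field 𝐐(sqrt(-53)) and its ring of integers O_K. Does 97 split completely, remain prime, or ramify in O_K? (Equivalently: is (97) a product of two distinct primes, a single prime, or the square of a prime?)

split

d = -53 ≡ 3 (mod 4), so O_K = ℤ[√-53] and disc(K) = 4d = -212.
97 ∤ -212, so 97 is unramified.
(-53/97) = 44^48 mod 97 = 1, giving Legendre symbol 1.
(-53/97) = 1, so 97 splits.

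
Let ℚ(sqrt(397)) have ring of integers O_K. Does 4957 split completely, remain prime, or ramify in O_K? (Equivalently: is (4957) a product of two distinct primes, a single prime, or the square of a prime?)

4957 remains inert

Since 397 ≡ 1 mod 4, the ring of integers is ℤ[(1+√397)/2] with discriminant 397.
disc(K) = 397 is not divisible by 4957; 4957 is unramified.
(397/4957) = 397^2478 mod 4957 = 4956, giving Legendre symbol -1.
d is a non-residue mod p, hence 4957 remains inert in O_K.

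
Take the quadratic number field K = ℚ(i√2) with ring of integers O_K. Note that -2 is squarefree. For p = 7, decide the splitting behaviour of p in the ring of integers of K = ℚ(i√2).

d = -2 ≡ 2 (mod 4), so O_K = ℤ[√-2] and disc(K) = 4d = -8.
7 ∤ -8, so 7 is unramified.
Euler's criterion: (-2)^3 mod 7 = 6. Thus (-2|7) = -1.
Legendre symbol -1 ⇒ 7 is inert.

7 remains inert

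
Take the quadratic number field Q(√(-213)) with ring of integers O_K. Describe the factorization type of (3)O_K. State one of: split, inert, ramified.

-213 mod 4 = 3, hence disc K = 4·(-213) = -852 and O_K = ℤ[√-213].
3 divides disc(K) = -852, so 3 ramifies.

3 is ramified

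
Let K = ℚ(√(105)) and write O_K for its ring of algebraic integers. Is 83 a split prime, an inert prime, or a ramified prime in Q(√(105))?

d = 105 ≡ 1 (mod 4), so O_K = ℤ[(1+√105)/2] and disc(K) = d = 105.
Since gcd(83, 105) = 1 the prime 83 does not ramify.
Legendre symbol by Euler's criterion: (105/83) ≡ 105^41 ≡ 82 (mod 83), i.e. (105/83) = -1.
(105/83) = -1, so 83 is inert.

inert — (83) stays prime in O_K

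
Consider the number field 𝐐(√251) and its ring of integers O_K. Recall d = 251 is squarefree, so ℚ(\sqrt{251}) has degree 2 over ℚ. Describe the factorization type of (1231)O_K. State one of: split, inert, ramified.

inert — (1231) stays prime in O_K

d = 251 ≡ 3 (mod 4), so O_K = ℤ[√251] and disc(K) = 4d = 1004.
1231 ∤ 1004, so 1231 is unramified.
Compute (251/1231) via Euler: 251^((1231-1)/2) mod 1231 = 1230, so (251/1231) = -1.
(251/1231) = -1, so 1231 is inert.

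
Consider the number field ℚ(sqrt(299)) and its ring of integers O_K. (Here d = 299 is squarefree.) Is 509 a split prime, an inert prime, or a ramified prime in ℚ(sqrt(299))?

p is inert

d = 299 ≡ 3 (mod 4), so O_K = ℤ[√299] and disc(K) = 4d = 1196.
disc(K) = 1196 is not divisible by 509; 509 is unramified.
Euler's criterion: 299^254 mod 509 = 508. Thus (299|509) = -1.
(299/509) = -1, so 509 is inert.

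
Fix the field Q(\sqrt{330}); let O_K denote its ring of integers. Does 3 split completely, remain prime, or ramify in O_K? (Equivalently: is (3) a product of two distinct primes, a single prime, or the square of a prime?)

ramified — (3) = 𝔭²

d = 330 ≡ 2 (mod 4), so O_K = ℤ[√330] and disc(K) = 4d = 1320.
disc(K) = 1320 = 3·440, so p = 3 is ramified.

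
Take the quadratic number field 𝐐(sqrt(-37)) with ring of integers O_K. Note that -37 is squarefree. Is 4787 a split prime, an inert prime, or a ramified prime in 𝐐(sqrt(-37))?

4787 splits in O_K

Since -37 ≢ 1 mod 4, the ring of integers is ℤ[√-37] with discriminant 4·(-37) = -148.
Since gcd(4787, -148) = 1 the prime 4787 does not ramify.
(-37/4787) = 4750^2393 mod 4787 = 1, giving Legendre symbol 1.
Legendre symbol 1 ⇒ 4787 is split.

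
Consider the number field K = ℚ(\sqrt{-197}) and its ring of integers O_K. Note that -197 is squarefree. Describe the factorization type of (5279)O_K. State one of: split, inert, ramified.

inert — (5279) stays prime in O_K

Since -197 ≢ 1 mod 4, the ring of integers is ℤ[√-197] with discriminant 4·(-197) = -788.
Since gcd(5279, -788) = 1 the prime 5279 does not ramify.
(-197/5279) = 5082^2639 mod 5279 = 5278, giving Legendre symbol -1.
Legendre symbol -1 ⇒ 5279 is inert.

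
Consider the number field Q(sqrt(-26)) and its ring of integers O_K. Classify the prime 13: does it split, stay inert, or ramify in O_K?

ramified

d = -26 ≡ 2 (mod 4), so O_K = ℤ[√-26] and disc(K) = 4d = -104.
Ramification test: 13 | -104. The prime 13 ramifies in K.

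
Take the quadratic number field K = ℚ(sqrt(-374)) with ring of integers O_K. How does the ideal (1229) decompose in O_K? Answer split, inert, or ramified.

d = -374 ≡ 2 (mod 4), so O_K = ℤ[√-374] and disc(K) = 4d = -1496.
disc(K) = -1496 is not divisible by 1229; 1229 is unramified.
Euler's criterion: (-374)^614 mod 1229 = 1228. Thus (-374|1229) = -1.
(-374/1229) = -1, so 1229 is inert.

inert — (1229) stays prime in O_K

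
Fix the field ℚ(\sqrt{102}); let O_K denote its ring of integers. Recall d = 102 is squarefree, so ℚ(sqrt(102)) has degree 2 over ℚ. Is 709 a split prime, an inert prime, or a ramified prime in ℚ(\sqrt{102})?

p splits

102 mod 4 = 2, hence disc K = 4·102 = 408 and O_K = ℤ[√102].
disc(K) = 408 is not divisible by 709; 709 is unramified.
Compute (102/709) via Euler: 102^((709-1)/2) mod 709 = 1, so (102/709) = 1.
(102/709) = 1, so 709 splits.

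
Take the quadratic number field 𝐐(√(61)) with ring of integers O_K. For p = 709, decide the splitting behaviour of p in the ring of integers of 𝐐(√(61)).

Since 61 ≡ 1 mod 4, the ring of integers is ℤ[(1+√61)/2] with discriminant 61.
709 ∤ 61, so 709 is unramified.
Euler's criterion: 61^354 mod 709 = 708. Thus (61|709) = -1.
Legendre symbol -1 ⇒ 709 is inert.

remains prime (inert)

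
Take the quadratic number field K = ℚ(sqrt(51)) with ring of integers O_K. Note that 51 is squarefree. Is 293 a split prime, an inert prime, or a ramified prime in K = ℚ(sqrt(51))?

293 remains inert

51 mod 4 = 3, hence disc K = 4·51 = 204 and O_K = ℤ[√51].
Since gcd(293, 204) = 1 the prime 293 does not ramify.
Compute (51/293) via Euler: 51^((293-1)/2) mod 293 = 292, so (51/293) = -1.
(51/293) = -1, so 293 is inert.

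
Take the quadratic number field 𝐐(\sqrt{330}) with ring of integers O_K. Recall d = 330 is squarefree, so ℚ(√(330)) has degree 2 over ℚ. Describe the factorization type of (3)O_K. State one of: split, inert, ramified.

ramified

330 mod 4 = 2, hence disc K = 4·330 = 1320 and O_K = ℤ[√330].
3 divides disc(K) = 1320, so 3 ramifies.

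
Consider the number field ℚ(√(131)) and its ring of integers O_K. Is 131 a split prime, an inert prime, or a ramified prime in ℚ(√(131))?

Since 131 ≢ 1 mod 4, the ring of integers is ℤ[√131] with discriminant 4·131 = 524.
131 divides disc(K) = 524, so 131 ramifies.

ramified — (131) = 𝔭²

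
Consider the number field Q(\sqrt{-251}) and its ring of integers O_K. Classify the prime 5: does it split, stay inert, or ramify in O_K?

split

Since -251 ≡ 1 mod 4, the ring of integers is ℤ[(1+√-251)/2] with discriminant -251.
5 ∤ -251, so 5 is unramified.
Compute (-251/5) via Euler: 4^((5-1)/2) mod 5 = 1, so (-251/5) = 1.
d is a quadratic residue mod p, hence 5 splits in O_K.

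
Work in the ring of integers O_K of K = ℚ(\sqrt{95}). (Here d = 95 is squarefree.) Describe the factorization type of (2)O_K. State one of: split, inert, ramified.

2 is ramified

d = 95 ≡ 3 (mod 4), so O_K = ℤ[√95] and disc(K) = 4d = 380.
2 divides disc(K) = 380, so 2 ramifies.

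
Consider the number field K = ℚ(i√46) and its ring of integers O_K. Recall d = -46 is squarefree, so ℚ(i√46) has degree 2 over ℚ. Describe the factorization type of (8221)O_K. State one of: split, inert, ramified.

split — (8221) = 𝔭₁𝔭₂ with 𝔭₁ ≠ 𝔭₂

-46 mod 4 = 2, hence disc K = 4·(-46) = -184 and O_K = ℤ[√-46].
Since gcd(8221, -184) = 1 the prime 8221 does not ramify.
(-46/8221) = 8175^4110 mod 8221 = 1, giving Legendre symbol 1.
(-46/8221) = 1, so 8221 splits.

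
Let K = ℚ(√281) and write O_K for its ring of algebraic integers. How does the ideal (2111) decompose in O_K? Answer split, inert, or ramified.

p splits

Since 281 ≡ 1 mod 4, the ring of integers is ℤ[(1+√281)/2] with discriminant 281.
disc(K) = 281 is not divisible by 2111; 2111 is unramified.
Compute (281/2111) via Euler: 281^((2111-1)/2) mod 2111 = 1, so (281/2111) = 1.
(281/2111) = 1, so 2111 splits.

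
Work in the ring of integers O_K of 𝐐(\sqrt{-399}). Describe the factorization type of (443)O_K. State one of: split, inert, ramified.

remains prime (inert)

d = -399 ≡ 1 (mod 4), so O_K = ℤ[(1+√-399)/2] and disc(K) = d = -399.
443 ∤ -399, so 443 is unramified.
Euler's criterion: (-399)^221 mod 443 = 442. Thus (-399|443) = -1.
(-399/443) = -1, so 443 is inert.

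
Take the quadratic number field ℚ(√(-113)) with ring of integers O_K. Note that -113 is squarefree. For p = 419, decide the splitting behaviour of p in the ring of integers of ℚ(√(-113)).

splits completely

Since -113 ≢ 1 mod 4, the ring of integers is ℤ[√-113] with discriminant 4·(-113) = -452.
419 ∤ -452, so 419 is unramified.
Legendre symbol by Euler's criterion: (-113/419) ≡ (-113)^209 ≡ 1 (mod 419), i.e. (-113/419) = 1.
(-113/419) = 1, so 419 splits.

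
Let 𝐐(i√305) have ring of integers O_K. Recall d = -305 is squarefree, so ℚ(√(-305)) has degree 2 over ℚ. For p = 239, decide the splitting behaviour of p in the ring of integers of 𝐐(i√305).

-305 mod 4 = 3, hence disc K = 4·(-305) = -1220 and O_K = ℤ[√-305].
Since gcd(239, -1220) = 1 the prime 239 does not ramify.
Euler's criterion: (-305)^119 mod 239 = 238. Thus (-305|239) = -1.
(-305/239) = -1, so 239 is inert.

inert — (239) stays prime in O_K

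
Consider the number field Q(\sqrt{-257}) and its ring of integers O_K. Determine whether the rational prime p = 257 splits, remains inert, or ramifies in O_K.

257 is ramified

Since -257 ≢ 1 mod 4, the ring of integers is ℤ[√-257] with discriminant 4·(-257) = -1028.
Ramification test: 257 | -1028. The prime 257 ramifies in K.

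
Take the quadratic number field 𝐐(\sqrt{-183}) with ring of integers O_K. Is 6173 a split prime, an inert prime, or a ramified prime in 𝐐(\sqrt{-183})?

inert

Since -183 ≡ 1 mod 4, the ring of integers is ℤ[(1+√-183)/2] with discriminant -183.
6173 ∤ -183, so 6173 is unramified.
Legendre symbol by Euler's criterion: (-183/6173) ≡ (-183)^3086 ≡ 6172 (mod 6173), i.e. (-183/6173) = -1.
d is a non-residue mod p, hence 6173 remains inert in O_K.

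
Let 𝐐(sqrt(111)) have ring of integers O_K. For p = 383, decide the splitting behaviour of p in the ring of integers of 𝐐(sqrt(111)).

Since 111 ≢ 1 mod 4, the ring of integers is ℤ[√111] with discriminant 4·111 = 444.
383 ∤ 444, so 383 is unramified.
(111/383) = 111^191 mod 383 = 382, giving Legendre symbol -1.
(111/383) = -1, so 383 is inert.

inert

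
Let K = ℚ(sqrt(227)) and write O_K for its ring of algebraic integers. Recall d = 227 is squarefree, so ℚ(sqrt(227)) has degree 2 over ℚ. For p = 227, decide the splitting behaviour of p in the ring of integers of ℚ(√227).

227 is ramified

Since 227 ≢ 1 mod 4, the ring of integers is ℤ[√227] with discriminant 4·227 = 908.
227 divides disc(K) = 908, so 227 ramifies.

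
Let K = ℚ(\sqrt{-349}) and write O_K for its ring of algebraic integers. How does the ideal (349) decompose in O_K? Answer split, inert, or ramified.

-349 mod 4 = 3, hence disc K = 4·(-349) = -1396 and O_K = ℤ[√-349].
Ramification test: 349 | -1396. The prime 349 ramifies in K.

p ramifies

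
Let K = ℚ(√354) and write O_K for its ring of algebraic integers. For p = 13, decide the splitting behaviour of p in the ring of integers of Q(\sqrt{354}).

splits completely

d = 354 ≡ 2 (mod 4), so O_K = ℤ[√354] and disc(K) = 4d = 1416.
Since gcd(13, 1416) = 1 the prime 13 does not ramify.
Compute (354/13) via Euler: 3^((13-1)/2) mod 13 = 1, so (354/13) = 1.
(354/13) = 1, so 13 splits.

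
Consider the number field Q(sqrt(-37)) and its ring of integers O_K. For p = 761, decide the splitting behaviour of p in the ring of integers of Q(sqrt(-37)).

split

d = -37 ≡ 3 (mod 4), so O_K = ℤ[√-37] and disc(K) = 4d = -148.
Since gcd(761, -148) = 1 the prime 761 does not ramify.
Euler's criterion: (-37)^380 mod 761 = 1. Thus (-37|761) = 1.
d is a quadratic residue mod p, hence 761 splits in O_K.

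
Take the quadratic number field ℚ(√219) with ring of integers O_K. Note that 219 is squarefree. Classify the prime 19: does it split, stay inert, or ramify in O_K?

d = 219 ≡ 3 (mod 4), so O_K = ℤ[√219] and disc(K) = 4d = 876.
Since gcd(19, 876) = 1 the prime 19 does not ramify.
Legendre symbol by Euler's criterion: (219/19) ≡ 219^9 ≡ 18 (mod 19), i.e. (219/19) = -1.
(219/19) = -1, so 19 is inert.

p is inert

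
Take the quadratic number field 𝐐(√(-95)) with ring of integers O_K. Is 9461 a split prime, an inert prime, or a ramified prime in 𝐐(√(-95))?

inert — (9461) stays prime in O_K

Since -95 ≡ 1 mod 4, the ring of integers is ℤ[(1+√-95)/2] with discriminant -95.
9461 ∤ -95, so 9461 is unramified.
Compute (-95/9461) via Euler: 9366^((9461-1)/2) mod 9461 = 9460, so (-95/9461) = -1.
d is a non-residue mod p, hence 9461 remains inert in O_K.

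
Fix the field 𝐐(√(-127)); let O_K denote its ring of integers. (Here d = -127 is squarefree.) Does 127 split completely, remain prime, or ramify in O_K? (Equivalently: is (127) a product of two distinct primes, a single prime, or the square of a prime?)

-127 mod 4 = 1, hence disc K = -127 and O_K = ℤ[(1+√-127)/2].
127 divides disc(K) = -127, so 127 ramifies.

ramified — (127) = 𝔭²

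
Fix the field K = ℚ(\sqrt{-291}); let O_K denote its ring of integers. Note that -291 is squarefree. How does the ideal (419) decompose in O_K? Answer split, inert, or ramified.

inert — (419) stays prime in O_K

Since -291 ≡ 1 mod 4, the ring of integers is ℤ[(1+√-291)/2] with discriminant -291.
Since gcd(419, -291) = 1 the prime 419 does not ramify.
(-291/419) = 128^209 mod 419 = 418, giving Legendre symbol -1.
d is a non-residue mod p, hence 419 remains inert in O_K.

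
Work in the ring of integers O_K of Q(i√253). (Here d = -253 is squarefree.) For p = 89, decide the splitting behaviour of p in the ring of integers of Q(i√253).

Since -253 ≢ 1 mod 4, the ring of integers is ℤ[√-253] with discriminant 4·(-253) = -1012.
Since gcd(89, -1012) = 1 the prime 89 does not ramify.
Legendre symbol by Euler's criterion: (-253/89) ≡ (-253)^44 ≡ 88 (mod 89), i.e. (-253/89) = -1.
d is a non-residue mod p, hence 89 remains inert in O_K.

remains prime (inert)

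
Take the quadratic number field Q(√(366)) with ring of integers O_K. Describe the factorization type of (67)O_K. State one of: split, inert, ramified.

remains prime (inert)

d = 366 ≡ 2 (mod 4), so O_K = ℤ[√366] and disc(K) = 4d = 1464.
disc(K) = 1464 is not divisible by 67; 67 is unramified.
Compute (366/67) via Euler: 31^((67-1)/2) mod 67 = 66, so (366/67) = -1.
Legendre symbol -1 ⇒ 67 is inert.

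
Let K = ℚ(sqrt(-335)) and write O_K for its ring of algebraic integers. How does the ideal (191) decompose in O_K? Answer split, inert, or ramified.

191 remains inert

Since -335 ≡ 1 mod 4, the ring of integers is ℤ[(1+√-335)/2] with discriminant -335.
Since gcd(191, -335) = 1 the prime 191 does not ramify.
Compute (-335/191) via Euler: 47^((191-1)/2) mod 191 = 190, so (-335/191) = -1.
Legendre symbol -1 ⇒ 191 is inert.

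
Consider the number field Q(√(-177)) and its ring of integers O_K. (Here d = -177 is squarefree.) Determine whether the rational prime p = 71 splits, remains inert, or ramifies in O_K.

-177 mod 4 = 3, hence disc K = 4·(-177) = -708 and O_K = ℤ[√-177].
Since gcd(71, -708) = 1 the prime 71 does not ramify.
Euler's criterion: (-177)^35 mod 71 = 1. Thus (-177|71) = 1.
d is a quadratic residue mod p, hence 71 splits in O_K.

71 splits in O_K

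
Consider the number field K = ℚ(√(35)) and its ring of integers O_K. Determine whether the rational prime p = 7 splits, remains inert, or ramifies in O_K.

ramified

d = 35 ≡ 3 (mod 4), so O_K = ℤ[√35] and disc(K) = 4d = 140.
Ramification test: 7 | 140. The prime 7 ramifies in K.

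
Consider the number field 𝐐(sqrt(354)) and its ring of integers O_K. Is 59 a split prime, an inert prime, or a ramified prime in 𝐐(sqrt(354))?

ramified

Since 354 ≢ 1 mod 4, the ring of integers is ℤ[√354] with discriminant 4·354 = 1416.
disc(K) = 1416 = 59·24, so p = 59 is ramified.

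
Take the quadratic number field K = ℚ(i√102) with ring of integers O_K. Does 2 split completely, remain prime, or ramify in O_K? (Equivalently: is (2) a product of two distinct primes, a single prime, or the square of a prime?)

d = -102 ≡ 2 (mod 4), so O_K = ℤ[√-102] and disc(K) = 4d = -408.
2 divides disc(K) = -408, so 2 ramifies.

2 is ramified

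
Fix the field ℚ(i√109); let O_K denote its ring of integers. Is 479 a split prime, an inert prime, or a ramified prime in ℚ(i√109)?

-109 mod 4 = 3, hence disc K = 4·(-109) = -436 and O_K = ℤ[√-109].
479 ∤ -436, so 479 is unramified.
Euler's criterion: (-109)^239 mod 479 = 478. Thus (-109|479) = -1.
Legendre symbol -1 ⇒ 479 is inert.

p is inert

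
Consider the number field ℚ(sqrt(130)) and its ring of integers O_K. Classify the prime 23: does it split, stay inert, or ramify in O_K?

remains prime (inert)

Since 130 ≢ 1 mod 4, the ring of integers is ℤ[√130] with discriminant 4·130 = 520.
disc(K) = 520 is not divisible by 23; 23 is unramified.
Compute (130/23) via Euler: 15^((23-1)/2) mod 23 = 22, so (130/23) = -1.
d is a non-residue mod p, hence 23 remains inert in O_K.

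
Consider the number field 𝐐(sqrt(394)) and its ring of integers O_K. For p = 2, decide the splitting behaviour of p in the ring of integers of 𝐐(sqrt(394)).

2 is ramified

Since 394 ≢ 1 mod 4, the ring of integers is ℤ[√394] with discriminant 4·394 = 1576.
disc(K) = 1576 = 2·788, so p = 2 is ramified.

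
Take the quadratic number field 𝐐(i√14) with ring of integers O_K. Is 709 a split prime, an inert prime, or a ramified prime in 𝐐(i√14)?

d = -14 ≡ 2 (mod 4), so O_K = ℤ[√-14] and disc(K) = 4d = -56.
disc(K) = -56 is not divisible by 709; 709 is unramified.
Compute (-14/709) via Euler: 695^((709-1)/2) mod 709 = 708, so (-14/709) = -1.
Legendre symbol -1 ⇒ 709 is inert.

inert — (709) stays prime in O_K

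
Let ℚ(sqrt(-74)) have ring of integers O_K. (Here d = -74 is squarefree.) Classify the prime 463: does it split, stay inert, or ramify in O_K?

-74 mod 4 = 2, hence disc K = 4·(-74) = -296 and O_K = ℤ[√-74].
disc(K) = -296 is not divisible by 463; 463 is unramified.
(-74/463) = 389^231 mod 463 = 1, giving Legendre symbol 1.
Legendre symbol 1 ⇒ 463 is split.

split — (463) = 𝔭₁𝔭₂ with 𝔭₁ ≠ 𝔭₂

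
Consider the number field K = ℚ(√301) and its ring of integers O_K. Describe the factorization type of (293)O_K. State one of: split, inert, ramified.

p is inert

Since 301 ≡ 1 mod 4, the ring of integers is ℤ[(1+√301)/2] with discriminant 301.
Since gcd(293, 301) = 1 the prime 293 does not ramify.
Compute (301/293) via Euler: 8^((293-1)/2) mod 293 = 292, so (301/293) = -1.
d is a non-residue mod p, hence 293 remains inert in O_K.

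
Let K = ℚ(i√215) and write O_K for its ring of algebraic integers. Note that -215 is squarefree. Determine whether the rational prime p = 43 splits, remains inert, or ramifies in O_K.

ramified

d = -215 ≡ 1 (mod 4), so O_K = ℤ[(1+√-215)/2] and disc(K) = d = -215.
Ramification test: 43 | -215. The prime 43 ramifies in K.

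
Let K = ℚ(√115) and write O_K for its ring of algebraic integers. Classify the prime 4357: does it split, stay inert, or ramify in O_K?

splits completely

115 mod 4 = 3, hence disc K = 4·115 = 460 and O_K = ℤ[√115].
Since gcd(4357, 460) = 1 the prime 4357 does not ramify.
(115/4357) = 115^2178 mod 4357 = 1, giving Legendre symbol 1.
(115/4357) = 1, so 4357 splits.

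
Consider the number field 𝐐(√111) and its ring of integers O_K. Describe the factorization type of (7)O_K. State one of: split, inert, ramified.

p is inert

Since 111 ≢ 1 mod 4, the ring of integers is ℤ[√111] with discriminant 4·111 = 444.
7 ∤ 444, so 7 is unramified.
Compute (111/7) via Euler: 6^((7-1)/2) mod 7 = 6, so (111/7) = -1.
d is a non-residue mod p, hence 7 remains inert in O_K.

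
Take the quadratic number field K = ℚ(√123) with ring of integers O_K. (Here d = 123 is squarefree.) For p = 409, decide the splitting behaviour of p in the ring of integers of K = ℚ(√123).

409 splits in O_K

123 mod 4 = 3, hence disc K = 4·123 = 492 and O_K = ℤ[√123].
disc(K) = 492 is not divisible by 409; 409 is unramified.
Euler's criterion: 123^204 mod 409 = 1. Thus (123|409) = 1.
(123/409) = 1, so 409 splits.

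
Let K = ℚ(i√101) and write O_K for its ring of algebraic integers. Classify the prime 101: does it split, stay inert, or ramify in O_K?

-101 mod 4 = 3, hence disc K = 4·(-101) = -404 and O_K = ℤ[√-101].
101 divides disc(K) = -404, so 101 ramifies.

p ramifies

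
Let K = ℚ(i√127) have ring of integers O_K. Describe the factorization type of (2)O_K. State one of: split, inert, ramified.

split — (2) = 𝔭₁𝔭₂ with 𝔭₁ ≠ 𝔭₂

d = -127 ≡ 1 (mod 4), so O_K = ℤ[(1+√-127)/2] and disc(K) = d = -127.
2 ∤ -127, so 2 is unramified.
For p = 2 with d ≡ 1 (mod 4): d mod 8 = 1, so 2 splits.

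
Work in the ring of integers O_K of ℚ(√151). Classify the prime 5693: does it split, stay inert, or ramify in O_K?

5693 remains inert

d = 151 ≡ 3 (mod 4), so O_K = ℤ[√151] and disc(K) = 4d = 604.
Since gcd(5693, 604) = 1 the prime 5693 does not ramify.
Legendre symbol by Euler's criterion: (151/5693) ≡ 151^2846 ≡ 5692 (mod 5693), i.e. (151/5693) = -1.
d is a non-residue mod p, hence 5693 remains inert in O_K.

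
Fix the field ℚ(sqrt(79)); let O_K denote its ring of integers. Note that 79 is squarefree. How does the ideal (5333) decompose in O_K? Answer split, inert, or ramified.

split

Since 79 ≢ 1 mod 4, the ring of integers is ℤ[√79] with discriminant 4·79 = 316.
5333 ∤ 316, so 5333 is unramified.
(79/5333) = 79^2666 mod 5333 = 1, giving Legendre symbol 1.
(79/5333) = 1, so 5333 splits.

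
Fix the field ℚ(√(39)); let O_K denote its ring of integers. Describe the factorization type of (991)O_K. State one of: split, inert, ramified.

991 remains inert

39 mod 4 = 3, hence disc K = 4·39 = 156 and O_K = ℤ[√39].
991 ∤ 156, so 991 is unramified.
Compute (39/991) via Euler: 39^((991-1)/2) mod 991 = 990, so (39/991) = -1.
Legendre symbol -1 ⇒ 991 is inert.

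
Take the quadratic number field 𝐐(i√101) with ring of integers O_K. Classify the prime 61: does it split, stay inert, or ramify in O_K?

inert

-101 mod 4 = 3, hence disc K = 4·(-101) = -404 and O_K = ℤ[√-101].
disc(K) = -404 is not divisible by 61; 61 is unramified.
Euler's criterion: (-101)^30 mod 61 = 60. Thus (-101|61) = -1.
d is a non-residue mod p, hence 61 remains inert in O_K.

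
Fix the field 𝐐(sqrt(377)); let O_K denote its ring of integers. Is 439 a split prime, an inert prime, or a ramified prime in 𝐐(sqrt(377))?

d = 377 ≡ 1 (mod 4), so O_K = ℤ[(1+√377)/2] and disc(K) = d = 377.
439 ∤ 377, so 439 is unramified.
Legendre symbol by Euler's criterion: (377/439) ≡ 377^219 ≡ 1 (mod 439), i.e. (377/439) = 1.
d is a quadratic residue mod p, hence 439 splits in O_K.

split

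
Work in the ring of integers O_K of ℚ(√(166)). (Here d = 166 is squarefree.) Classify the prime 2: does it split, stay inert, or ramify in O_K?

Since 166 ≢ 1 mod 4, the ring of integers is ℤ[√166] with discriminant 4·166 = 664.
Ramification test: 2 | 664. The prime 2 ramifies in K.

2 is ramified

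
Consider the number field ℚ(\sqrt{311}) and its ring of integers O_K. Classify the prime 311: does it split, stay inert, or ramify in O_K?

Since 311 ≢ 1 mod 4, the ring of integers is ℤ[√311] with discriminant 4·311 = 1244.
311 divides disc(K) = 1244, so 311 ramifies.

ramified — (311) = 𝔭²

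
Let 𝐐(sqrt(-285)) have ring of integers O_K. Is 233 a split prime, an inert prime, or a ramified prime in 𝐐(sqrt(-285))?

233 splits in O_K

-285 mod 4 = 3, hence disc K = 4·(-285) = -1140 and O_K = ℤ[√-285].
disc(K) = -1140 is not divisible by 233; 233 is unramified.
Legendre symbol by Euler's criterion: (-285/233) ≡ (-285)^116 ≡ 1 (mod 233), i.e. (-285/233) = 1.
(-285/233) = 1, so 233 splits.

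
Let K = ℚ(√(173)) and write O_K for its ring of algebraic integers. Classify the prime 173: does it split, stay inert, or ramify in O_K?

ramifies in O_K

d = 173 ≡ 1 (mod 4), so O_K = ℤ[(1+√173)/2] and disc(K) = d = 173.
173 divides disc(K) = 173, so 173 ramifies.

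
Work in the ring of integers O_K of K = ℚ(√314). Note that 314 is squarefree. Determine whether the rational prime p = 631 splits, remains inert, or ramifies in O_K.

split

314 mod 4 = 2, hence disc K = 4·314 = 1256 and O_K = ℤ[√314].
631 ∤ 1256, so 631 is unramified.
Legendre symbol by Euler's criterion: (314/631) ≡ 314^315 ≡ 1 (mod 631), i.e. (314/631) = 1.
d is a quadratic residue mod p, hence 631 splits in O_K.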